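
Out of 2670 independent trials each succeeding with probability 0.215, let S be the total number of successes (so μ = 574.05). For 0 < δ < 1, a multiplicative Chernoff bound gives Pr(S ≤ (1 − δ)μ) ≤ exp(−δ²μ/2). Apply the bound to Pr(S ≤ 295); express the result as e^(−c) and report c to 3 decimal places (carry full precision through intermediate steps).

Write 295 = (1 − δ)μ, so δ = 1 − 295/574.05 = 0.4861075…
Then the exponent is δ²μ/2 = (μ − 295)²/(2μ) = 67.824146.

67.824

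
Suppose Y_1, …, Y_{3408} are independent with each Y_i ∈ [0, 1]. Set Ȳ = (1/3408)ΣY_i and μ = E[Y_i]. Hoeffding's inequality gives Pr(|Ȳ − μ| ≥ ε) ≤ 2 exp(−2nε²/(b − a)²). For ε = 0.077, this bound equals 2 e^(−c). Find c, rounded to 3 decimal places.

c = 2nε²/(b − a)² = 2·3408·0.077² / 1² = 40.4121.

40.412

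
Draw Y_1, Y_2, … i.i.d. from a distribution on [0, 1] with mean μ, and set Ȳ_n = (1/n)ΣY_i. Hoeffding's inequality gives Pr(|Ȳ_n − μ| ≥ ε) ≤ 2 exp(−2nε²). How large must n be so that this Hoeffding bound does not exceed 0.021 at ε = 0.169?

Require 2·exp(−2nε²) ≤ 0.021, i.e. 2nε² ≥ ln(2/0.021) = 4.556380.
So n ≥ 4.556380 / (2·0.169²) = 79.766.
The smallest integer n is 80.

80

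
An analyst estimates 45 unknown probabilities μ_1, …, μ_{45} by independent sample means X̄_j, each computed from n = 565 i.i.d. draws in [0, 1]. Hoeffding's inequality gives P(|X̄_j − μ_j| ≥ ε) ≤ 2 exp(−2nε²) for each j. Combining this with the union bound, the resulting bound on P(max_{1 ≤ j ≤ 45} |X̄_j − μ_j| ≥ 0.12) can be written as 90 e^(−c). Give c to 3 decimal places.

16.272

Union bound over the 45 events: P(max_{1 ≤ j ≤ 45} |X̄_j − μ_j| ≥ 0.12) ≤ 45·2·exp(−2nε²) = 90 exp(−2·565·0.12²).
So c = 2·565·0.12² = 16.2720.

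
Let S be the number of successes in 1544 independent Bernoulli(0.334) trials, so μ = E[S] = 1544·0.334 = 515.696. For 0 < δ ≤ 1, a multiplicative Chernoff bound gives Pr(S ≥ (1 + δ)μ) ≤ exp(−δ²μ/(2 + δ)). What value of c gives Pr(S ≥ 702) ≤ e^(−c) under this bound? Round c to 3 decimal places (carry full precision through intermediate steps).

Write 702 = (1 + δ)μ, so δ = 702/515.696 − 1 = 0.3612671…
Then the exponent is δ²μ/(2 + δ) = (702 − μ)² / (μ·(2 + δ)) = 28.503978.

28.504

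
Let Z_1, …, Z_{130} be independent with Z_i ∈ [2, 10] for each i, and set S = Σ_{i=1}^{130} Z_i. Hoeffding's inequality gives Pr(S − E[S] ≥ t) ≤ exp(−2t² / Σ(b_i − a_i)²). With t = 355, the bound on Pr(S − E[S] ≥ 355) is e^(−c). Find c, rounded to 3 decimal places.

30.294

Σ(b_i − a_i)² = 130·(8)² = 8320.
c = 2t²/8320 = 2·355²/8320 = 30.2945.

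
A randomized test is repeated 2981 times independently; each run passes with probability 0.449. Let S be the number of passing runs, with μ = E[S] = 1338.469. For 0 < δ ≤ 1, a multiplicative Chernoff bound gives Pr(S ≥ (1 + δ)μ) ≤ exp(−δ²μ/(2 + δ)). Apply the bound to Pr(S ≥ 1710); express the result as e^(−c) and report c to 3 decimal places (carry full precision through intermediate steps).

Write 1710 = (1 + δ)μ, so δ = 1710/1338.469 − 1 = 0.2775791…
Then the exponent is δ²μ/(2 + δ) = (1710 − μ)² / (μ·(2 + δ)) = 45.280199.

45.280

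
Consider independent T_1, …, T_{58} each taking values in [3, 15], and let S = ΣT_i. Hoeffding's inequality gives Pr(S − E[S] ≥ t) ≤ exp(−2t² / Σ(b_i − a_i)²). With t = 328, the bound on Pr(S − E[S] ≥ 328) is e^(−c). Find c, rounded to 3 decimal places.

25.762

Σ(b_i − a_i)² = 58·(12)² = 8352.
c = 2t²/8352 = 2·328²/8352 = 25.7625.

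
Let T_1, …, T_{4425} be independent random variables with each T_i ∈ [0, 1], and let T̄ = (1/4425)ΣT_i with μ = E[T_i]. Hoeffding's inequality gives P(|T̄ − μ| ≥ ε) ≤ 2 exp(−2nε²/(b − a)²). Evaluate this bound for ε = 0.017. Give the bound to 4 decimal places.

0.1550

Exponent: 2nε²/(b − a)² = 2·4425·0.017² / 1² = 2.55765.
Bound = 2·exp(−2.55765) = 0.15497.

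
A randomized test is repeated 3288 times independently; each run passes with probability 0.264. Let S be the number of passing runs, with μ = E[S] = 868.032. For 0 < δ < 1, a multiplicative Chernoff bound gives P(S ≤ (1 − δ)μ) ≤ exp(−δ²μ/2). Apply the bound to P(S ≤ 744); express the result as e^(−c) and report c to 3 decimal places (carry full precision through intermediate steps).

Write 744 = (1 − δ)μ, so δ = 1 − 744/868.032 = 0.1428887…
Then the exponent is δ²μ/2 = (μ − 744)²/(2μ) = 8.861388.

8.861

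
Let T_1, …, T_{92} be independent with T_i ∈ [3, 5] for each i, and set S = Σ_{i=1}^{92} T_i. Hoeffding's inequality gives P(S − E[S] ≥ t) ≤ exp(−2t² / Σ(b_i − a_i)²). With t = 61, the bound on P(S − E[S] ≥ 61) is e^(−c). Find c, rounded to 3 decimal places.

Σ(b_i − a_i)² = 92·(2)² = 368.
c = 2t²/368 = 2·61²/368 = 20.2228.

20.223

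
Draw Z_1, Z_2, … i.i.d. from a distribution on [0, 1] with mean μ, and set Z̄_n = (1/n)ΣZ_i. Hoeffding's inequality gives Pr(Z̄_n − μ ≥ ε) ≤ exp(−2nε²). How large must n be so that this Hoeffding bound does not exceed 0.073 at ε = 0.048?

Require exp(−2nε²) ≤ 0.073, i.e. 2nε² ≥ ln(1/0.073) = 2.617296.
So n ≥ 2.617296 / (2·0.048²) = 567.990.
The smallest integer n is 568.

568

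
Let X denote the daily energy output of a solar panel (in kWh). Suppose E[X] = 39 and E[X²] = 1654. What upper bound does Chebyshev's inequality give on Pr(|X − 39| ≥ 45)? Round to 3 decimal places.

Var(X) = E[X²] − (E[X])² = 1654 − 1521 = 133.
Chebyshev's inequality: Pr(|X − μ| ≥ t) ≤ Var(X)/t² = 133/2025 = 0.0657.

0.066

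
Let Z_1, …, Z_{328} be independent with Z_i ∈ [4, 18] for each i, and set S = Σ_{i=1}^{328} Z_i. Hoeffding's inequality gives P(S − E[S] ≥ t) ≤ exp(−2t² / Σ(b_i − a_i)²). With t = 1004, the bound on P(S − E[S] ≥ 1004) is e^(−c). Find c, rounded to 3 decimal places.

31.359

Σ(b_i − a_i)² = 328·(14)² = 64288.
c = 2t²/64288 = 2·1004²/64288 = 31.3594.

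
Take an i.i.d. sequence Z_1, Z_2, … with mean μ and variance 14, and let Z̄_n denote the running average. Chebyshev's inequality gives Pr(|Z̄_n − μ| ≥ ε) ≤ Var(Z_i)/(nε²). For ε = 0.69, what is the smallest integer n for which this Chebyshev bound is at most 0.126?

Require 14/(n·0.69²) ≤ 0.126, i.e. n ≥ 14/(0.126·0.69²) = 233.378.
The smallest integer n is 234.

234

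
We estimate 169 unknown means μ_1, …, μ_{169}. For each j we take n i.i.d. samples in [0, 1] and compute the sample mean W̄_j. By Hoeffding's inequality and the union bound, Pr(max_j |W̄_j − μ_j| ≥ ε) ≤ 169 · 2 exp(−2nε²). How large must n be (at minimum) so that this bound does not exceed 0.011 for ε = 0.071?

1025

Need 2·169·exp(−2nε²) ≤ 0.011, i.e. exp(−2nε²) ≤ 0.011/338.
So 2nε² ≥ ln(338/0.011) = 10.332906.
Hence n ≥ 10.332906/(2·0.071²) = 1024.887.
The smallest integer n is 1025.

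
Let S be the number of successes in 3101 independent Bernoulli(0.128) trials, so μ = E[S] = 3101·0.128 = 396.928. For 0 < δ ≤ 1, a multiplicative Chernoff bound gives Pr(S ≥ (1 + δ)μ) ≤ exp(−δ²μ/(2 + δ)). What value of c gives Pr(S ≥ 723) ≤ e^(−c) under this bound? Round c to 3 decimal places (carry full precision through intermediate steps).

Write 723 = (1 + δ)μ, so δ = 723/396.928 − 1 = 0.821489…
Then the exponent is δ²μ/(2 + δ) = (723 − μ)² / (μ·(2 + δ)) = 94.937308.

94.937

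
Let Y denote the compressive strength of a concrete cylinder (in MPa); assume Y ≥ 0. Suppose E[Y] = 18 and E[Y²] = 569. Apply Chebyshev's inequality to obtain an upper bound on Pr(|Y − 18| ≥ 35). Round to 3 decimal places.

0.200

Var(Y) = E[Y²] − (E[Y])² = 569 − 324 = 245.
Chebyshev's inequality: Pr(|Y − μ| ≥ t) ≤ Var(Y)/t² = 245/1225 = 0.2000.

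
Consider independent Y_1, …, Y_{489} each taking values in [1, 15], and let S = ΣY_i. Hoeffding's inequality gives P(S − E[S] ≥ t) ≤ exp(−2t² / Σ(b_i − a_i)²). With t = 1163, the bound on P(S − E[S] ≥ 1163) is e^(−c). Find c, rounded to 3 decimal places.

28.224

Σ(b_i − a_i)² = 489·(14)² = 95844.
c = 2t²/95844 = 2·1163²/95844 = 28.2244.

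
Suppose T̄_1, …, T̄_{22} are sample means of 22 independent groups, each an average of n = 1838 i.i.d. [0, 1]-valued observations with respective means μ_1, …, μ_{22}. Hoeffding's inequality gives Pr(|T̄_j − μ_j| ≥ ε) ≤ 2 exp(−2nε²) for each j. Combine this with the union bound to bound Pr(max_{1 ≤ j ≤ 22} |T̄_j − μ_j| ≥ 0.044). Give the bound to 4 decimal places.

0.0357

Per-experiment Hoeffding bound: 2·exp(−2·1838·0.044²) = 2·exp(−7.11674) = 0.0016228.
Union bound over 22 events: 22·0.0016228 = 0.03570.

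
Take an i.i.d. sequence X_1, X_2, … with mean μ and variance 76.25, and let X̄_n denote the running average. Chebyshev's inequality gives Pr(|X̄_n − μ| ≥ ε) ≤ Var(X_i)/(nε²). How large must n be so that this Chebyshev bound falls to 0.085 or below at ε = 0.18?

27688

Require 76.25/(n·0.18²) ≤ 0.085, i.e. n ≥ 76.25/(0.085·0.18²) = 27687.001.
The smallest integer n is 27688.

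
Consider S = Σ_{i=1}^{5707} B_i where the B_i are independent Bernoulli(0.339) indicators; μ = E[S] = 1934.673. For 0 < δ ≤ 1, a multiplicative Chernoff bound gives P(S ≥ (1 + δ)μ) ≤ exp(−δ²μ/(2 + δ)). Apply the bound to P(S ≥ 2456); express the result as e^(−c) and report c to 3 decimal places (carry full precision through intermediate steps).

Write 2456 = (1 + δ)μ, so δ = 2456/1934.673 − 1 = 0.2694652…
Then the exponent is δ²μ/(2 + δ) = (2456 − μ)² / (μ·(2 + δ)) = 61.899814.

61.900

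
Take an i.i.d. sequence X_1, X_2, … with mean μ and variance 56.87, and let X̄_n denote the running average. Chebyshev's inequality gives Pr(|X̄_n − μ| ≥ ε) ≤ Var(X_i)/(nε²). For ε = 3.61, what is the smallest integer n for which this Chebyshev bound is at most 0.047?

93

Require 56.87/(n·3.61²) ≤ 0.047, i.e. n ≥ 56.87/(0.047·3.61²) = 92.848.
The smallest integer n is 93.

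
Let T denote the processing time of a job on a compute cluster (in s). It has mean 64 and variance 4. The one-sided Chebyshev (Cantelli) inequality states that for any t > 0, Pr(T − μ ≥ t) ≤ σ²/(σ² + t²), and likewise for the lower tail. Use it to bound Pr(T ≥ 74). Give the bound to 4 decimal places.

Here σ² = 4 and t = 10, so σ² + t² = 104.
Cantelli's bound: 4/104 = 0.0385.

0.0385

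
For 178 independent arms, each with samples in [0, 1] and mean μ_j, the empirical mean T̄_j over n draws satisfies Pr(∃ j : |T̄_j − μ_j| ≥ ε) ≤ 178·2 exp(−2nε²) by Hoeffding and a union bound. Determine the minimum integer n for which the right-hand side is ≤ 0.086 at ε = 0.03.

4627

Need 2·178·exp(−2nε²) ≤ 0.086, i.e. exp(−2nε²) ≤ 0.086/356.
So 2nε² ≥ ln(356/0.086) = 8.328339.
Hence n ≥ 8.328339/(2·0.03²) = 4626.855.
The smallest integer n is 4627.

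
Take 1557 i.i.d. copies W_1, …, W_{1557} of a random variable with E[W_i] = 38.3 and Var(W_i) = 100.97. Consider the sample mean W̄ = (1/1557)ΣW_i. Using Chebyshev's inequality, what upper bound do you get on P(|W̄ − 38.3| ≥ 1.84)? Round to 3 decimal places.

0.019

Var(W̄) = Var(W_i)/n = 100.97/1557 = 0.064849.
Chebyshev: P(|W̄ − 38.3| ≥ 1.84) ≤ Var(W̄)/(1.84)² = 100.97/(1557·1.84²) = 0.0192.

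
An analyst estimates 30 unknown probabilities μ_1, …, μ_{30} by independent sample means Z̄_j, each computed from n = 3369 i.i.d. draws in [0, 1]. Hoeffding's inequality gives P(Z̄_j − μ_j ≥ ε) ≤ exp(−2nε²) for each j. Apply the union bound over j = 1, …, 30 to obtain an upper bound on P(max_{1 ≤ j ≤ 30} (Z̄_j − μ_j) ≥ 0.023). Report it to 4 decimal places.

0.8494

Per-experiment Hoeffding bound: exp(−2·3369·0.023²) = exp(−3.56440) = 0.028314.
Union bound over 30 events: 30·0.028314 = 0.84942.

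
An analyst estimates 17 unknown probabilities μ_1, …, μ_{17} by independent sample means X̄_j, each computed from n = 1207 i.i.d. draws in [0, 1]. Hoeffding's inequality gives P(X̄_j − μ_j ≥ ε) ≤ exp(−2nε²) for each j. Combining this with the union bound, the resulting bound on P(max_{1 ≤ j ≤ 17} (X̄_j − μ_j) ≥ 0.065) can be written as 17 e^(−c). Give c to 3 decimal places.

10.199

Union bound over the 17 events: P(max_{1 ≤ j ≤ 17} (X̄_j − μ_j) ≥ 0.065) ≤ 17·exp(−2nε²) = 17 exp(−2·1207·0.065²).
So c = 2·1207·0.065² = 10.1991.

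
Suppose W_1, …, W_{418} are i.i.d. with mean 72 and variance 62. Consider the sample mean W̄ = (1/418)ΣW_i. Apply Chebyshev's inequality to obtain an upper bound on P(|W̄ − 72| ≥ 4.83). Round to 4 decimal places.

Var(W̄) = Var(W_i)/n = 62/418 = 0.14833.
Chebyshev: P(|W̄ − 72| ≥ 4.83) ≤ Var(W̄)/(4.83)² = 62/(418·4.83²) = 0.0064.

0.0064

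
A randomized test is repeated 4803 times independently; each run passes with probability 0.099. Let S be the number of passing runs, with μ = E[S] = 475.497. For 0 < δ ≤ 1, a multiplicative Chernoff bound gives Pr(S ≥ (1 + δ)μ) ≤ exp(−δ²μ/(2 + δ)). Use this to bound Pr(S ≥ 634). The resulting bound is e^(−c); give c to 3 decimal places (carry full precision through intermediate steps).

22.644

Write 634 = (1 + δ)μ, so δ = 634/475.497 − 1 = 0.3333417…
Then the exponent is δ²μ/(2 + δ) = (634 − μ)² / (μ·(2 + δ)) = 22.643776.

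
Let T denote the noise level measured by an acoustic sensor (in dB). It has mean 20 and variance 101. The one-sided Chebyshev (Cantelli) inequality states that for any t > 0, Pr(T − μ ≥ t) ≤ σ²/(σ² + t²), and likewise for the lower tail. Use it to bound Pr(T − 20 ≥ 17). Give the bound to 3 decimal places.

Here σ² = 101 and t = 17, so σ² + t² = 390.
Cantelli's bound: 101/390 = 0.2590.

0.259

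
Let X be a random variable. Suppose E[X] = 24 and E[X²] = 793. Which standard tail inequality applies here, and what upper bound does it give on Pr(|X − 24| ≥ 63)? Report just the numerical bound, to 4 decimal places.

The first two moments determine the variance, so Chebyshev's inequality is the sharpest standard bound available.
Var(X) = E[X²] − (E[X])² = 793 − 576 = 217.
Chebyshev's inequality: Pr(|X − μ| ≥ t) ≤ Var(X)/t² = 217/3969 = 0.0547.

0.0547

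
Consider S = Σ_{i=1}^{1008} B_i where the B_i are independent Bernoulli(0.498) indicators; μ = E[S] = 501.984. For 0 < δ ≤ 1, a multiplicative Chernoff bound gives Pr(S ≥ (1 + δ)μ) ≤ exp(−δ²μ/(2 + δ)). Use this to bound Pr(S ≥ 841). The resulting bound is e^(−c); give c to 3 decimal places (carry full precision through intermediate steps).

Write 841 = (1 + δ)μ, so δ = 841/501.984 − 1 = 0.6753522…
Then the exponent is δ²μ/(2 + δ) = (841 − μ)² / (μ·(2 + δ)) = 85.579462.

85.579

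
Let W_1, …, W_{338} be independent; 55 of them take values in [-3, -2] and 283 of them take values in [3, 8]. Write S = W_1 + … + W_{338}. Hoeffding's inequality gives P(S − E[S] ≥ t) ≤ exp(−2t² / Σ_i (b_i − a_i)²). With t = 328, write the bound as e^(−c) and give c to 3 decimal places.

Σ(b_i − a_i)² = 55·1² + 283·5² = 7130.
c = 2t² / 7130 = 2·328² / 7130 = 30.1778.

30.178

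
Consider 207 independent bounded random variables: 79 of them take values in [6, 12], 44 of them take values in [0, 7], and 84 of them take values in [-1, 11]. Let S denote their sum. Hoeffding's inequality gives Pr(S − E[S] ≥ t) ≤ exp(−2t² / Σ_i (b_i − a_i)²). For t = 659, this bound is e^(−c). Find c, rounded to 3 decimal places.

Σ(b_i − a_i)² = 79·6² + 44·7² + 84·12² = 17096.
c = 2t² / 17096 = 2·659² / 17096 = 50.8050.

50.805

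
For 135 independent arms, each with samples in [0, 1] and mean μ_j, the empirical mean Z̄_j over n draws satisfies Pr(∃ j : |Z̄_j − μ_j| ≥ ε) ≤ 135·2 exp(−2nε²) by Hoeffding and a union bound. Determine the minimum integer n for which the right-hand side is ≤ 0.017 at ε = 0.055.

1599

Need 2·135·exp(−2nε²) ≤ 0.017, i.e. exp(−2nε²) ≤ 0.017/270.
So 2nε² ≥ ln(270/0.017) = 9.672964.
Hence n ≥ 9.672964/(2·0.055²) = 1598.837.
The smallest integer n is 1599.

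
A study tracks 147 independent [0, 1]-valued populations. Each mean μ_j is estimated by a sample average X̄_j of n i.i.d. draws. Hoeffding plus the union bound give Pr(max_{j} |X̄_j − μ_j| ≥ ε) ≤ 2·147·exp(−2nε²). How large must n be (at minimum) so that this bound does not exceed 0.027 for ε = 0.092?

Need 2·147·exp(−2nε²) ≤ 0.027, i.e. exp(−2nε²) ≤ 0.027/294.
So 2nε² ≥ ln(294/0.027) = 9.295498.
Hence n ≥ 9.295498/(2·0.092²) = 549.120.
The smallest integer n is 550.

550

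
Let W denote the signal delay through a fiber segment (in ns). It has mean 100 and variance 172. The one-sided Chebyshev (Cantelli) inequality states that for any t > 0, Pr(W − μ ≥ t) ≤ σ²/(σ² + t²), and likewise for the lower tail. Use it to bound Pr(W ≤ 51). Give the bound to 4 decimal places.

0.0668

Here σ² = 172 and t = 49, so σ² + t² = 2573.
Cantelli's bound: 172/2573 = 0.0668.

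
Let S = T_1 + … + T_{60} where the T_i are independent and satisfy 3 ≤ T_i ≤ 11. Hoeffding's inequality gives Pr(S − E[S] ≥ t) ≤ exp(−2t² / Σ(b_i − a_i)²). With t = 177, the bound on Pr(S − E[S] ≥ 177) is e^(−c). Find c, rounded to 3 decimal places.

Σ(b_i − a_i)² = 60·(8)² = 3840.
c = 2t²/3840 = 2·177²/3840 = 16.3172.

16.317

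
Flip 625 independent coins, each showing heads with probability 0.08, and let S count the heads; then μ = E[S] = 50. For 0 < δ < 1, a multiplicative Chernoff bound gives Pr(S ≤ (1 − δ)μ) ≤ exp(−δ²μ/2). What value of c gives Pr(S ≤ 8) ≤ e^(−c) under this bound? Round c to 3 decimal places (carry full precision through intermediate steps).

Write 8 = (1 − δ)μ, so δ = 1 − 8/50 = 0.84…
Then the exponent is δ²μ/2 = (μ − 8)²/(2μ) = 17.640000.

17.640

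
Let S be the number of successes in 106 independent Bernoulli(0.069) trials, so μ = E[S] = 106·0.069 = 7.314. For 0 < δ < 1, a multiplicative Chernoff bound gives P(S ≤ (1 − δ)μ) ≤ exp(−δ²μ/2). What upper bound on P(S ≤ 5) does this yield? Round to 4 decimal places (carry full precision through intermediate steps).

0.6935

Write 5 = (1 − δ)μ, so δ = 1 − 5/7.314 = 0.3163795…
Then the exponent is δ²μ/2 = (μ − 5)²/(2μ) = 0.366051.
Bound = exp(−0.366051) = 0.69347.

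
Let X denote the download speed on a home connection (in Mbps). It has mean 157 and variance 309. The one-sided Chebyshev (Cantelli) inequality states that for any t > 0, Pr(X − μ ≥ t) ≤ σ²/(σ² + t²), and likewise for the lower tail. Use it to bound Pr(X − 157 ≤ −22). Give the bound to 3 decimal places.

Here σ² = 309 and t = 22, so σ² + t² = 793.
Cantelli's bound: 309/793 = 0.3897.

0.390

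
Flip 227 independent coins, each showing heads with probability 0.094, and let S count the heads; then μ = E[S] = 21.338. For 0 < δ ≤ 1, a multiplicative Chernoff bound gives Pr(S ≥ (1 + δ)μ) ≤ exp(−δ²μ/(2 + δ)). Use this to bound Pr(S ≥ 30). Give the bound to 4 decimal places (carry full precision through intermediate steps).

Write 30 = (1 + δ)μ, so δ = 30/21.338 − 1 = 0.4059425…
Then the exponent is δ²μ/(2 + δ) = (30 − μ)² / (μ·(2 + δ)) = 1.461495.
Bound = exp(−1.461495) = 0.23189.

0.2319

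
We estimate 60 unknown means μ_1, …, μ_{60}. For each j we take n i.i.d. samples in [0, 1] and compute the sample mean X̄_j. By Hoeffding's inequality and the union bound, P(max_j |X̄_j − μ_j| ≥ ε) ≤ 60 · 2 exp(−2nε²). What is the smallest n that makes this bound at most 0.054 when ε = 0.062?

1003

Need 2·60·exp(−2nε²) ≤ 0.054, i.e. exp(−2nε²) ≤ 0.054/120.
So 2nε² ≥ ln(120/0.054) = 7.706263.
Hence n ≥ 7.706263/(2·0.062²) = 1002.376.
The smallest integer n is 1003.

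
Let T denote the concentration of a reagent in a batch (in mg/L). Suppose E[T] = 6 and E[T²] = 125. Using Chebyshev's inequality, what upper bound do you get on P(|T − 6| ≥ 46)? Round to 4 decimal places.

Var(T) = E[T²] − (E[T])² = 125 − 36 = 89.
Chebyshev's inequality: P(|T − μ| ≥ t) ≤ Var(T)/t² = 89/2116 = 0.0421.

0.0421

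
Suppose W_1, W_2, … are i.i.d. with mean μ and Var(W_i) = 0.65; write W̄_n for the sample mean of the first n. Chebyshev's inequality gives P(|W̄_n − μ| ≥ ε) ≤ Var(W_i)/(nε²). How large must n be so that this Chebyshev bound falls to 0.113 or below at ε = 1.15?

5

Require 0.65/(n·1.15²) ≤ 0.113, i.e. n ≥ 0.65/(0.113·1.15²) = 4.349.
The smallest integer n is 5.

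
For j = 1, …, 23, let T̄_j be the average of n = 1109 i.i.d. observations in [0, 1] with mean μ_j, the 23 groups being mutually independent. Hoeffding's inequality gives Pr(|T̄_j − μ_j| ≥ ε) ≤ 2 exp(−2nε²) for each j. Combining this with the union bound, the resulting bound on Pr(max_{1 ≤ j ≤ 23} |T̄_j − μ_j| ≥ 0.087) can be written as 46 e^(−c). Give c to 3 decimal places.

Union bound over the 23 events: Pr(max_{1 ≤ j ≤ 23} |T̄_j − μ_j| ≥ 0.087) ≤ 23·2·exp(−2nε²) = 46 exp(−2·1109·0.087²).
So c = 2·1109·0.087² = 16.7880.

16.788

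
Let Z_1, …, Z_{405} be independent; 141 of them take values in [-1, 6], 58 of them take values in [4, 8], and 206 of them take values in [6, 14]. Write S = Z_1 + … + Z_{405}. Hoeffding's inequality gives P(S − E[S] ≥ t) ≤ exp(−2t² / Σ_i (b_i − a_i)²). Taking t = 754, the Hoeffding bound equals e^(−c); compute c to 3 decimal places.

54.090

Σ(b_i − a_i)² = 141·7² + 58·4² + 206·8² = 21021.
c = 2t² / 21021 = 2·754² / 21021 = 54.0903.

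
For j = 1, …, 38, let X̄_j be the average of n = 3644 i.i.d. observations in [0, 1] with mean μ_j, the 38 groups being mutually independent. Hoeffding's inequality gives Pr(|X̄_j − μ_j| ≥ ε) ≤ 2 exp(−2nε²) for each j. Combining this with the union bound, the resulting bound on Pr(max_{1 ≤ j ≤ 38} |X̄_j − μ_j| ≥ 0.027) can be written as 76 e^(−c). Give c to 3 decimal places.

Union bound over the 38 events: Pr(max_{1 ≤ j ≤ 38} |X̄_j − μ_j| ≥ 0.027) ≤ 38·2·exp(−2nε²) = 76 exp(−2·3644·0.027²).
So c = 2·3644·0.027² = 5.3130.

5.313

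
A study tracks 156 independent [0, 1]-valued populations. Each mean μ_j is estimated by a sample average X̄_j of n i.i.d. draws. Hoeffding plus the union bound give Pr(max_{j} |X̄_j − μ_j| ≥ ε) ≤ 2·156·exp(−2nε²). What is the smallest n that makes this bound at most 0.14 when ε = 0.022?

Need 2·156·exp(−2nε²) ≤ 0.14, i.e. exp(−2nε²) ≤ 0.14/312.
So 2nε² ≥ ln(312/0.14) = 7.709116.
Hence n ≥ 7.709116/(2·0.022²) = 7963.963.
The smallest integer n is 7964.

7964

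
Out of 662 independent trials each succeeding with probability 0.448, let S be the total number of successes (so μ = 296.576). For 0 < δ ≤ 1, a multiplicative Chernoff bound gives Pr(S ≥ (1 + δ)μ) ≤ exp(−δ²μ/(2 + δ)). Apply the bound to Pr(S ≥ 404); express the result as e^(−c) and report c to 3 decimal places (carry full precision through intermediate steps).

16.472

Write 404 = (1 + δ)μ, so δ = 404/296.576 − 1 = 0.3622141…
Then the exponent is δ²μ/(2 + δ) = (404 − μ)² / (μ·(2 + δ)) = 16.472040.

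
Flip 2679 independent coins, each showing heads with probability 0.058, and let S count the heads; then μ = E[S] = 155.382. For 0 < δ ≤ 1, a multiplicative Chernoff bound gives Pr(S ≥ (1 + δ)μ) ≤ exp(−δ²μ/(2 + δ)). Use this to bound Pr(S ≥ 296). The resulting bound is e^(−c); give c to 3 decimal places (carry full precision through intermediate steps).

43.806

Write 296 = (1 + δ)μ, so δ = 296/155.382 − 1 = 0.9049826…
Then the exponent is δ²μ/(2 + δ) = (296 − μ)² / (μ·(2 + δ)) = 43.806403.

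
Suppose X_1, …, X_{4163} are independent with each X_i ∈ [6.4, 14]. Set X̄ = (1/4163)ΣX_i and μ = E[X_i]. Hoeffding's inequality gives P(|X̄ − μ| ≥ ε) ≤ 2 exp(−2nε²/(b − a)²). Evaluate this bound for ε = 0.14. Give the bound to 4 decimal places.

Exponent: 2nε²/(b − a)² = 2·4163·0.14² / 7.6² = 2.82530.
Bound = 2·exp(−2.82530) = 0.11858.

0.1186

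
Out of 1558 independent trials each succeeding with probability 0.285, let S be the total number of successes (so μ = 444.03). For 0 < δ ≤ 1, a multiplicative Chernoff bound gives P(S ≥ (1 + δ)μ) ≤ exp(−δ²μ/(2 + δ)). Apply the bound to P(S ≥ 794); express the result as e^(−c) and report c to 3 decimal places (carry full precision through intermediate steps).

98.931

Write 794 = (1 + δ)μ, so δ = 794/444.03 − 1 = 0.7881675…
Then the exponent is δ²μ/(2 + δ) = (794 − μ)² / (μ·(2 + δ)) = 98.930560.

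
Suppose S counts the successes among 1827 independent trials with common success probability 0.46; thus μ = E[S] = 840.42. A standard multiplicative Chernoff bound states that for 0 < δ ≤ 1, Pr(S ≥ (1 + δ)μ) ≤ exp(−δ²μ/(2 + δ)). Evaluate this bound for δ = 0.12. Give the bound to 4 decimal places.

0.0033

Exponent = δ²μ/(2 + δ) = 0.12²·840.42/2.12 = 5.7085.
Bound = exp(−5.7085) = 0.00332.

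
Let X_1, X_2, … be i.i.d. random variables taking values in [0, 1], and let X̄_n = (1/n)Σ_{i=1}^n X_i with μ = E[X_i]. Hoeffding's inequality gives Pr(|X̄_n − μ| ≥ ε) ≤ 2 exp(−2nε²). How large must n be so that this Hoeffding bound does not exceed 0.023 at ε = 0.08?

Require 2·exp(−2nε²) ≤ 0.023, i.e. 2nε² ≥ ln(2/0.023) = 4.465408.
So n ≥ 4.465408 / (2·0.08²) = 348.860.
The smallest integer n is 349.

349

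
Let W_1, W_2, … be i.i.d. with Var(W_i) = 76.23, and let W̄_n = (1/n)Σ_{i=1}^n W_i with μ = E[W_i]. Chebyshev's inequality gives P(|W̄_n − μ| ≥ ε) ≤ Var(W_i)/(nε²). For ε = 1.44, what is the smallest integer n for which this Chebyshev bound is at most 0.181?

204

Require 76.23/(n·1.44²) ≤ 0.181, i.e. n ≥ 76.23/(0.181·1.44²) = 203.106.
The smallest integer n is 204.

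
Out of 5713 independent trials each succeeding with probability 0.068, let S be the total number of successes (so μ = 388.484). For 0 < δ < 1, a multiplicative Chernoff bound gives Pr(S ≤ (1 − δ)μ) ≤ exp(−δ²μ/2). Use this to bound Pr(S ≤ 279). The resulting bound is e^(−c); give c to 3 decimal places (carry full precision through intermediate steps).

Write 279 = (1 − δ)μ, so δ = 1 − 279/388.484 = 0.2818237…
Then the exponent is δ²μ/2 = (μ − 279)²/(2μ) = 15.427593.

15.428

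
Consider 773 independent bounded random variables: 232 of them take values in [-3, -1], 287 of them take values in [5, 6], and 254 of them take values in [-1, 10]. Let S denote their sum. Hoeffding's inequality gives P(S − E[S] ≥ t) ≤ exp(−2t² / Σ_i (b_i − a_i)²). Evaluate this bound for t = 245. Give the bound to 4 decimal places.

Σ(b_i − a_i)² = 232·2² + 287·1² + 254·11² = 31949.
Exponent = 2·245² / 31949 = 3.75755.
Bound = exp(−3.75755) = 0.02334.

0.0233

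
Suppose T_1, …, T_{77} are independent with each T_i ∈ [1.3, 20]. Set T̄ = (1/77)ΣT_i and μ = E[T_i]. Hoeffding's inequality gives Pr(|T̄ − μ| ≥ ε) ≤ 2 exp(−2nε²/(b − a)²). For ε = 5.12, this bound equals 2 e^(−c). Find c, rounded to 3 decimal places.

c = 2nε²/(b − a)² = 2·77·5.12² / 18.7² = 11.5446.

11.545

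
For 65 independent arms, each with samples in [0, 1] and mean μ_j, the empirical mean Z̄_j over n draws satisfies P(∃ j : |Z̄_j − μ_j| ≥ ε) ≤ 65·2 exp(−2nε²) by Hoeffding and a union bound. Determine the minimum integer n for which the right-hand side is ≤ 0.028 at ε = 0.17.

Need 2·65·exp(−2nε²) ≤ 0.028, i.e. exp(−2nε²) ≤ 0.028/130.
So 2nε² ≥ ln(130/0.028) = 8.443085.
Hence n ≥ 8.443085/(2·0.17²) = 146.074.
The smallest integer n is 147.

147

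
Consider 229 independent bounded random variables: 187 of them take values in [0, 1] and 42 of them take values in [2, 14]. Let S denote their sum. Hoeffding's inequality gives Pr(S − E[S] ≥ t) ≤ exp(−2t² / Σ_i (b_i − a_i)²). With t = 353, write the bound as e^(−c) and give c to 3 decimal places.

39.971

Σ(b_i − a_i)² = 187·1² + 42·12² = 6235.
c = 2t² / 6235 = 2·353² / 6235 = 39.9708.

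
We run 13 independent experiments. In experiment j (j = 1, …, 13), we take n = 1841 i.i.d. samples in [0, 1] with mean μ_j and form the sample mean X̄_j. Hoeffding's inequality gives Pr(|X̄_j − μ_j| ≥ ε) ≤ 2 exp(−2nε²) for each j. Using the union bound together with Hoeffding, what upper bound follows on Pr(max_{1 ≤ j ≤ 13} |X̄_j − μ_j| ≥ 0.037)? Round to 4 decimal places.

0.1682

Per-experiment Hoeffding bound: 2·exp(−2·1841·0.037²) = 2·exp(−5.04066) = 0.012939.
Union bound over 13 events: 13·0.012939 = 0.16821.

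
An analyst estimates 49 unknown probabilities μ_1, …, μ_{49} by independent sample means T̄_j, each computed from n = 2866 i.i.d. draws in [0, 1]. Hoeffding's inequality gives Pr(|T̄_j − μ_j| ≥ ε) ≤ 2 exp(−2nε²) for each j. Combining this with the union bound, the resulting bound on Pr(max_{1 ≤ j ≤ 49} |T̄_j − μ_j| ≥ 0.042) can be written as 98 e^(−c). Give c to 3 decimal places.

10.111

Union bound over the 49 events: Pr(max_{1 ≤ j ≤ 49} |T̄_j − μ_j| ≥ 0.042) ≤ 49·2·exp(−2nε²) = 98 exp(−2·2866·0.042²).
So c = 2·2866·0.042² = 10.1112.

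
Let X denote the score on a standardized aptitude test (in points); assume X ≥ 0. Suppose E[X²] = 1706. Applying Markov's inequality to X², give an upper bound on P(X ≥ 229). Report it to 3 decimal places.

0.033

Since X ≥ 0, the event {X ≥ 229} is the same as {X² ≥ 52441}.
Markov's inequality applied to X² gives P(X² ≥ 52441) ≤ E[X²]/52441 = 1706/52441 = 0.0325.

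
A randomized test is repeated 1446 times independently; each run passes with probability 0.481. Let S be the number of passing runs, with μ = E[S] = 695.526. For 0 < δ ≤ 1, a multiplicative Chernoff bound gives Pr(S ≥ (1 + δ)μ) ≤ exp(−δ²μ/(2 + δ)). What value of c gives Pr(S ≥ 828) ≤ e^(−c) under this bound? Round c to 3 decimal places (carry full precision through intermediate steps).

Write 828 = (1 + δ)μ, so δ = 828/695.526 − 1 = 0.1904659…
Then the exponent is δ²μ/(2 + δ) = (828 − μ)² / (μ·(2 + δ)) = 11.518911.

11.519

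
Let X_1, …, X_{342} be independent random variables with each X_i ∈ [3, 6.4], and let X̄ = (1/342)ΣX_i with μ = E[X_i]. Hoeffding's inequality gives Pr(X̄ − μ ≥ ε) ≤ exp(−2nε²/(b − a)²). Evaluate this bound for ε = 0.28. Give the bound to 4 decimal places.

Exponent: 2nε²/(b − a)² = 2·342·0.28² / 3.4² = 4.63889.
Bound = exp(−4.63889) = 0.00967.

0.0097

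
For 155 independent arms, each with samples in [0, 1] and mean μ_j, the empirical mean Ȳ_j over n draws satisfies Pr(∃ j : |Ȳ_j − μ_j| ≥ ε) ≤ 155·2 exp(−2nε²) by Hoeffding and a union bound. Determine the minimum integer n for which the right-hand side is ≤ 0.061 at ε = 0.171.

Need 2·155·exp(−2nε²) ≤ 0.061, i.e. exp(−2nε²) ≤ 0.061/310.
So 2nε² ≥ ln(310/0.061) = 8.533454.
Hence n ≥ 8.533454/(2·0.171²) = 145.916.
The smallest integer n is 146.

146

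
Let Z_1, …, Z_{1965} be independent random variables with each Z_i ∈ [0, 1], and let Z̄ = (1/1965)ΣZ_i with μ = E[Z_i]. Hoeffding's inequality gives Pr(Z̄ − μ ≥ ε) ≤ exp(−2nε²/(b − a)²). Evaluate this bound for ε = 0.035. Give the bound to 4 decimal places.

Exponent: 2nε²/(b − a)² = 2·1965·0.035² / 1² = 4.81425.
Bound = exp(−4.81425) = 0.00811.

0.0081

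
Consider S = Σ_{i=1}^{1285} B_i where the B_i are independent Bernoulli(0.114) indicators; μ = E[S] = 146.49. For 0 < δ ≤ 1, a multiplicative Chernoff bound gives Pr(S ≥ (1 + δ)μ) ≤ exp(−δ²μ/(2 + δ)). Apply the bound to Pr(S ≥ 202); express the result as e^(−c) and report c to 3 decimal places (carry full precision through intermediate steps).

8.842

Write 202 = (1 + δ)μ, so δ = 202/146.49 − 1 = 0.3789337…
Then the exponent is δ²μ/(2 + δ) = (202 − μ)² / (μ·(2 + δ)) = 8.842033.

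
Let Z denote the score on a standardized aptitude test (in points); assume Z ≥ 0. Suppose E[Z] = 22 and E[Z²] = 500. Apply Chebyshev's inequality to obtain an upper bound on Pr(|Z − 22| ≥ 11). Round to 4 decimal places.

Var(Z) = E[Z²] − (E[Z])² = 500 − 484 = 16.
Chebyshev's inequality: Pr(|Z − μ| ≥ t) ≤ Var(Z)/t² = 16/121 = 0.1322.

0.1322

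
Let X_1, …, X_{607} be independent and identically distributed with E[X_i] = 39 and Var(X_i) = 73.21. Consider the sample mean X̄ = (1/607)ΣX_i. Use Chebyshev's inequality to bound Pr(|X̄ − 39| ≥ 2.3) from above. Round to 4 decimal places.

0.0228

Var(X̄) = Var(X_i)/n = 73.21/607 = 0.12061.
Chebyshev: Pr(|X̄ − 39| ≥ 2.3) ≤ Var(X̄)/(2.3)² = 73.21/(607·2.3²) = 0.0228.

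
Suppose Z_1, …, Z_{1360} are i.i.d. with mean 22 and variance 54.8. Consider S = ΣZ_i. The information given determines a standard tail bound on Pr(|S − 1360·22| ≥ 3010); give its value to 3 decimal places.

0.008

With mean and variance of each term known, Chebyshev's inequality bounds the deviation of the sum (or sample mean).
Var(S) = n·Var(Z_i) = 1360·54.8 = 74528.
Chebyshev: Pr(|S − 1360·22| ≥ 3010) ≤ Var(S)/3010² = 74528/9060100 = 0.0082.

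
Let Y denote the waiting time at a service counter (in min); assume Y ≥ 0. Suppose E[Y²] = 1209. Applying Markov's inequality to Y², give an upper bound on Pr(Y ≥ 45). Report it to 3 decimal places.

Since Y ≥ 0, the event {Y ≥ 45} is the same as {Y² ≥ 2025}.
Markov's inequality applied to Y² gives Pr(Y² ≥ 2025) ≤ E[Y²]/2025 = 1209/2025 = 0.5970.

0.597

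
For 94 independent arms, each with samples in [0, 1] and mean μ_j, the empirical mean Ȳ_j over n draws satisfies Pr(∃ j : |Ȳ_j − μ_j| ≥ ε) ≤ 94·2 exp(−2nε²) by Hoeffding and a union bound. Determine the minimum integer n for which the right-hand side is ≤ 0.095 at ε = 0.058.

1129

Need 2·94·exp(−2nε²) ≤ 0.095, i.e. exp(−2nε²) ≤ 0.095/188.
So 2nε² ≥ ln(188/0.095) = 7.590320.
Hence n ≥ 7.590320/(2·0.058²) = 1128.169.
The smallest integer n is 1129.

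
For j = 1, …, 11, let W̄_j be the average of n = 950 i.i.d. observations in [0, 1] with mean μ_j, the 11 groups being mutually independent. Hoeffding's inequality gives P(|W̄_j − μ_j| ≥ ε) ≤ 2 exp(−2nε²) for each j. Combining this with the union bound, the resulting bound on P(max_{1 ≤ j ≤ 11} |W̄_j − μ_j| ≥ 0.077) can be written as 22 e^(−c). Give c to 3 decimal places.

11.265

Union bound over the 11 events: P(max_{1 ≤ j ≤ 11} |W̄_j − μ_j| ≥ 0.077) ≤ 11·2·exp(−2nε²) = 22 exp(−2·950·0.077²).
So c = 2·950·0.077² = 11.2651.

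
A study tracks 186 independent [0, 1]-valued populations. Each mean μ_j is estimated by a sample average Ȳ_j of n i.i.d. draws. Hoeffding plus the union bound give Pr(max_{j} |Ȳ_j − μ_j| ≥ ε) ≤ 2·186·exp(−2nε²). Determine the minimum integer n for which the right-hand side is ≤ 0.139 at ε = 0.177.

126

Need 2·186·exp(−2nε²) ≤ 0.139, i.e. exp(−2nε²) ≤ 0.139/372.
So 2nε² ≥ ln(372/0.139) = 7.892175.
Hence n ≥ 7.892175/(2·0.177²) = 125.956.
The smallest integer n is 126.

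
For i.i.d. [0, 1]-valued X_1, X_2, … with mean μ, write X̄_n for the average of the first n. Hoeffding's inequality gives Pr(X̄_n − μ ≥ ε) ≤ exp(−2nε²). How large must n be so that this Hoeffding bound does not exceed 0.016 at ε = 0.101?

Require exp(−2nε²) ≤ 0.016, i.e. 2nε² ≥ ln(1/0.016) = 4.135167.
So n ≥ 4.135167 / (2·0.101²) = 202.684.
The smallest integer n is 203.

203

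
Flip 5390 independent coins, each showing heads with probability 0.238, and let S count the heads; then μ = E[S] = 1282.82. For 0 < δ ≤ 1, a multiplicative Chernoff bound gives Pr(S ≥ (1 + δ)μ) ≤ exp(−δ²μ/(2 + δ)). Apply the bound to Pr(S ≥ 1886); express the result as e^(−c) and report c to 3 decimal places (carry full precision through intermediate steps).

114.814

Write 1886 = (1 + δ)μ, so δ = 1886/1282.82 − 1 = 0.4701985…
Then the exponent is δ²μ/(2 + δ) = (1886 − μ)² / (μ·(2 + δ)) = 114.814383.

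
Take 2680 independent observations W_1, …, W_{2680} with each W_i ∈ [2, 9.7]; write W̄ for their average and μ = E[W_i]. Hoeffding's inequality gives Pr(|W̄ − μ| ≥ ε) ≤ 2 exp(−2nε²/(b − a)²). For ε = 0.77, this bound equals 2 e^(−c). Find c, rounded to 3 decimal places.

c = 2nε²/(b − a)² = 2·2680·0.77² / 7.7² = 53.6000.

53.600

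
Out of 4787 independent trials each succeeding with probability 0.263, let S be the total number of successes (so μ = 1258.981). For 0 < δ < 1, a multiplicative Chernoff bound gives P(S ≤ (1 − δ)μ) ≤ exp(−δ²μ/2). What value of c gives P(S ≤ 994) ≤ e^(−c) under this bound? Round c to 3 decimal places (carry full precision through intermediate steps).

27.886

Write 994 = (1 − δ)μ, so δ = 1 − 994/1258.981 = 0.2104726…
Then the exponent is δ²μ/2 = (μ − 994)²/(2μ) = 27.885620.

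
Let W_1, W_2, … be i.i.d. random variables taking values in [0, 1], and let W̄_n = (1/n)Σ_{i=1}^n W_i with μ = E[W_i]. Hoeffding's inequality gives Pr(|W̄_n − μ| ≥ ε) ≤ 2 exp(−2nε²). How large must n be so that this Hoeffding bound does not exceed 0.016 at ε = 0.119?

171

Require 2·exp(−2nε²) ≤ 0.016, i.e. 2nε² ≥ ln(2/0.016) = 4.828314.
So n ≥ 4.828314 / (2·0.119²) = 170.479.
The smallest integer n is 171.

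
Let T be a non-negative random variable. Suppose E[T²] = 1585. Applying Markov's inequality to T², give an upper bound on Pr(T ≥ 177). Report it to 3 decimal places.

0.051

Since T ≥ 0, the event {T ≥ 177} is the same as {T² ≥ 31329}.
Markov's inequality applied to T² gives Pr(T² ≥ 31329) ≤ E[T²]/31329 = 1585/31329 = 0.0506.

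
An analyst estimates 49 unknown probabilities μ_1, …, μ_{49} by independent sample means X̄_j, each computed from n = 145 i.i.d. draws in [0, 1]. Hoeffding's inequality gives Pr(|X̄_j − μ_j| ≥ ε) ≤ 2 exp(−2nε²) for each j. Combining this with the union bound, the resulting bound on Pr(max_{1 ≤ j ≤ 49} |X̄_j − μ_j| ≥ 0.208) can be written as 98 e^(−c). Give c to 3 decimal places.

12.547

Union bound over the 49 events: Pr(max_{1 ≤ j ≤ 49} |X̄_j − μ_j| ≥ 0.208) ≤ 49·2·exp(−2nε²) = 98 exp(−2·145·0.208²).
So c = 2·145·0.208² = 12.5466.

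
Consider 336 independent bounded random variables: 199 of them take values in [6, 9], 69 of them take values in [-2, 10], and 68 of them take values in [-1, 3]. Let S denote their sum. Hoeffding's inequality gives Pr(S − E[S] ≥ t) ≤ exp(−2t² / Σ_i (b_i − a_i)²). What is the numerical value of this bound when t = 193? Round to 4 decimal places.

Σ(b_i − a_i)² = 199·3² + 69·12² + 68·4² = 12815.
Exponent = 2·193² / 12815 = 5.81334.
Bound = exp(−5.81334) = 0.00299.

0.0030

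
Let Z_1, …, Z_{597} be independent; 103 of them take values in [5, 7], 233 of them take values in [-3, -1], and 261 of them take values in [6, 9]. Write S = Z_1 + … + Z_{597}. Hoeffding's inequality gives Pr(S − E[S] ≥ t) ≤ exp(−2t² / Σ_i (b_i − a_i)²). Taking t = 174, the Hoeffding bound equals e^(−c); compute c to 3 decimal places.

Σ(b_i − a_i)² = 103·2² + 233·2² + 261·3² = 3693.
c = 2t² / 3693 = 2·174² / 3693 = 16.3964.

16.396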